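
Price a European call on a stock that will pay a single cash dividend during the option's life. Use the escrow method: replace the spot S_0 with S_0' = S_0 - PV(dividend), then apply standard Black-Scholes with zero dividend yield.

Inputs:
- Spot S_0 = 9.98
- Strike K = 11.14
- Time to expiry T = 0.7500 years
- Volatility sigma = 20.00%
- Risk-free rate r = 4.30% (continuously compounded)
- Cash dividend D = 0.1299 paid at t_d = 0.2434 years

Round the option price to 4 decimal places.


PV(D) = D * exp(-r * t_d) = 0.1299 * 0.98958838 = 0.12854753
S_0' = S_0 - PV(D) = 9.9800 - 0.12854753 = 9.85145247
d1 = (ln(S_0'/K) + (r + sigma^2/2)*T) / (sigma*sqrt(T)) = -0.43690018
d2 = d1 - sigma*sqrt(T) = -0.61010526
exp(-rT) = 0.96826449
N(d1) = 0.33109187; N(d2) = 0.27089604
C = S_0' * N(d1) - K * exp(-rT) * N(d2) = 9.85145247 * 0.33109187 - 11.1400 * 0.96826449 * 0.27089604 = 0.3397

Answer: Price = 0.3397


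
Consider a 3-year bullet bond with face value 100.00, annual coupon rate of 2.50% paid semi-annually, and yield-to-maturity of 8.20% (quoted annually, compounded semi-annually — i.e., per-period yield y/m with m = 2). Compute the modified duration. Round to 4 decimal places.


Coupon per period c = face * coupon_rate / m = 1.250000
Periods per year m = 2; per-period yield y/m = 0.041000
Number of cashflows N = 6
Cashflows (t years, CF_t, discount factor 1/(1+y/m)^(m*t), PV):
  t = 0.5000: CF_t = 1.250000, DF = 0.960615, PV = 1.200768
  t = 1.0000: CF_t = 1.250000, DF = 0.922781, PV = 1.153476
  t = 1.5000: CF_t = 1.250000, DF = 0.886437, PV = 1.108046
  t = 2.0000: CF_t = 1.250000, DF = 0.851524, PV = 1.064405
  t = 2.5000: CF_t = 1.250000, DF = 0.817987, PV = 1.022484
  t = 3.0000: CF_t = 101.250000, DF = 0.785770, PV = 79.559245
Price P = sum_t PV_t = 85.108425
First compute Macaulay numerator sum_t t * PV_t:
  t * PV_t at t = 0.5000: 0.600384
  t * PV_t at t = 1.0000: 1.153476
  t * PV_t at t = 1.5000: 1.662069
  t * PV_t at t = 2.0000: 2.128811
  t * PV_t at t = 2.5000: 2.556209
  t * PV_t at t = 3.0000: 238.677736
Macaulay duration D = 246.778685 / 85.108425 = 2.899580
Modified duration = D / (1 + y/m) = 2.899580 / (1 + 0.041000) = 2.785379

Answer: Modified duration = 2.7854


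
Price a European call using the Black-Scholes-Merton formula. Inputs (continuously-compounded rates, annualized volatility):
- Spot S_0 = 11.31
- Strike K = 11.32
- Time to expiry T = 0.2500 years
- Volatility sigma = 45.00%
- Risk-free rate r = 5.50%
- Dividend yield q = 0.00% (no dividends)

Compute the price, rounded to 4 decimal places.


Answer: Price = 1.0805

Derivation:
d1 = (ln(S/K) + (r - q + 0.5*sigma^2) * T) / (sigma * sqrt(T)) = 0.16968319
d2 = d1 - sigma * sqrt(T) = -0.05531681
exp(-rT) = 0.98634410; exp(-qT) = 1.00000000
C = S_0 * exp(-qT) * N(d1) - K * exp(-rT) * N(d2)
N(d1) = 0.56737035; N(d2) = 0.47794303
C = 11.3100 * 1.00000000 * 0.56737035 - 11.3200 * 0.98634410 * 0.47794303 = 1.0805


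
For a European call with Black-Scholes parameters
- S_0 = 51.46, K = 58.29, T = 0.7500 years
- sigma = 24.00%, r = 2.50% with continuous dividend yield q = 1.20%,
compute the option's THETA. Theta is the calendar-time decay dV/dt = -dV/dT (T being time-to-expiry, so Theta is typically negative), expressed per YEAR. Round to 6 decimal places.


d1 = -0.4487731384; d2 = -0.6566192353
phi(d1) = 0.3607257885; exp(-qT) = 0.9910403788; exp(-rT) = 0.9814246877
Theta = -S*exp(-qT)*phi(d1)*sigma/(2*sqrt(T)) - r*K*exp(-rT)*N(d2) + q*S*exp(-qT)*N(d1)
N(d1) = 0.3267976590; N(d2) = 0.2557128888; sqrt(T) = 0.8660254038
Term 1 = -51.4600 * 0.9910403788 * 0.3607257885 * 0.2400 / (2 * 0.8660254038) = -2.5491121166
Term 2 = -0.0250 * 58.2900 * 0.9814246877 * 0.2557128888 = -0.3657157473
Term 3 = 0.0120 * 51.4600 * 0.9910403788 * 0.3267976590 = 0.1999960022
Theta = -2.5491121166 + (-0.3657157473) + (0.1999960022) = -2.714832

Answer: Theta = -2.714832


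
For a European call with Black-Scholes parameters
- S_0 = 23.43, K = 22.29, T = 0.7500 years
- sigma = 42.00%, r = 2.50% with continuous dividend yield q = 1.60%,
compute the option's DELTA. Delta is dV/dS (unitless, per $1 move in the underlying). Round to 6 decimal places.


d1 = 0.3375549971; d2 = -0.0261756725
phi(d1) = 0.3768491813; exp(-qT) = 0.9880717129; exp(-rT) = 0.9814246877
N(d1) = 0.6321507197
Delta = exp(-qT) * N(d1) = 0.9880717129 * 0.6321507197 = 0.624610

Answer: Delta = 0.624610


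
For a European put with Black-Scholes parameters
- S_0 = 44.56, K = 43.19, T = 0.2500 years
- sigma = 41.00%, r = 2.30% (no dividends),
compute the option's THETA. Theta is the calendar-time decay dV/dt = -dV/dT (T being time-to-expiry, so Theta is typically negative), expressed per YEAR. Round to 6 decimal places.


Answer: Theta = -6.539476

Derivation:
d1 = 0.2828785788; d2 = 0.0778785788
phi(d1) = 0.3832956412; exp(-qT) = 1.0000000000; exp(-rT) = 0.9942664996
Theta = -S*exp(-qT)*phi(d1)*sigma/(2*sqrt(T)) + r*K*exp(-rT)*N(-d2) - q*S*exp(-qT)*N(-d1)
N(-d1) = 0.3886349579; N(-d2) = 0.4689623197; sqrt(T) = 0.5000000000
Term 1 = -44.5600 * 1.0000000000 * 0.3832956412 * 0.4100 / (2 * 0.5000000000) = -7.0026580465
Term 2 = 0.0230 * 43.1900 * 0.9942664996 * 0.4689623197 = 0.4631821306
Term 3 = 0 (no dividend yield, q = 0)
Theta = -7.0026580465 + (0.4631821306) + (0.0000000000) = -6.539476


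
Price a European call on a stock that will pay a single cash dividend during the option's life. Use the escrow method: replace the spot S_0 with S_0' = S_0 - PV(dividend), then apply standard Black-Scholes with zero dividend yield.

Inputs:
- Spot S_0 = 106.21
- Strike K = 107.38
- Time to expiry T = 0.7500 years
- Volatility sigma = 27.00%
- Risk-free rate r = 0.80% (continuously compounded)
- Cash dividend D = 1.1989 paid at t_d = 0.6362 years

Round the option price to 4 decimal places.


Answer: Price = 9.0176

Derivation:
PV(D) = D * exp(-r * t_d) = 1.1989 * 0.99492333 = 1.19281358
S_0' = S_0 - PV(D) = 106.2100 - 1.19281358 = 105.01718642
d1 = (ln(S_0'/K) + (r + sigma^2/2)*T) / (sigma*sqrt(T)) = 0.04741787
d2 = d1 - sigma*sqrt(T) = -0.18640899
exp(-rT) = 0.99401796
N(d1) = 0.51890991; N(d2) = 0.42606202
C = S_0' * N(d1) - K * exp(-rT) * N(d2) = 105.01718642 * 0.51890991 - 107.3800 * 0.99401796 * 0.42606202 = 9.0176


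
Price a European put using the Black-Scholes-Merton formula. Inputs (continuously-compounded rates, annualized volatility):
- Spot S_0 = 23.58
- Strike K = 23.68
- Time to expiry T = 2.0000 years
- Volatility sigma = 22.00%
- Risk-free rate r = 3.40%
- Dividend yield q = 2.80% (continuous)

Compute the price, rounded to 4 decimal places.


Answer: Price = 2.6602

Derivation:
d1 = (ln(S/K) + (r - q + 0.5*sigma^2) * T) / (sigma * sqrt(T)) = 0.18053106
d2 = d1 - sigma * sqrt(T) = -0.13059592
exp(-rT) = 0.93426047; exp(-qT) = 0.94553914
P = K * exp(-rT) * N(-d2) - S_0 * exp(-qT) * N(-d1)
N(-d1) = 0.42836784; N(-d2) = 0.55195252
P = 23.6800 * 0.93426047 * 0.55195252 - 23.5800 * 0.94553914 * 0.42836784 = 2.6602


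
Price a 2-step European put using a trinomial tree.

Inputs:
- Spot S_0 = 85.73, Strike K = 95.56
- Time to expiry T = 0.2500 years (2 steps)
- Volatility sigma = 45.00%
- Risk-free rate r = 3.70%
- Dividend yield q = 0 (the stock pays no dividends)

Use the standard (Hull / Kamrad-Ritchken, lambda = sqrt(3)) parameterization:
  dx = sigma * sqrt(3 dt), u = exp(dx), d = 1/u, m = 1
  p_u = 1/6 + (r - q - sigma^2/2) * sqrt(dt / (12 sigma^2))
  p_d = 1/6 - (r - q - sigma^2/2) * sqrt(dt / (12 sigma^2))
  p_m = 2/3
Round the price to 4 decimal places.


Answer: Price = V(0,0) = 13.6652

Derivation:
dt = T/N = 0.125000; dx = sigma*sqrt(3*dt) = 0.275568
u = exp(dx) = 1.317278; d = 1/u = 0.759141
p_u = 0.152094, p_m = 0.666667, p_d = 0.181239
Discount per step: exp(-r*dt) = 0.995386
Stock lattice S(k, j) with j the centered position index:
  k=0: S(0,+0) = 85.7300
  k=1: S(1,-1) = 65.0812; S(1,+0) = 85.7300; S(1,+1) = 112.9303
  k=2: S(2,-2) = 49.4058; S(2,-1) = 65.0812; S(2,+0) = 85.7300; S(2,+1) = 112.9303; S(2,+2) = 148.7606
Terminal payoffs V(N, j) = max(K - S_T, 0):
  V(2,-2) = 46.154210; V(2,-1) = 30.478832; V(2,+0) = 9.830000; V(2,+1) = 0.000000; V(2,+2) = 0.000000
Backward induction: V(k, j) = exp(-r*dt) * [p_u * V(k+1, j+1) + p_m * V(k+1, j) + p_d * V(k+1, j-1)]
  V(1,-1) = exp(-r*dt) * [p_u*9.830000 + p_m*30.478832 + p_d*46.154210] = 30.039990
  V(1,+0) = exp(-r*dt) * [p_u*0.000000 + p_m*9.830000 + p_d*30.478832] = 12.021554
  V(1,+1) = exp(-r*dt) * [p_u*0.000000 + p_m*0.000000 + p_d*9.830000] = 1.773357
  V(0,+0) = exp(-r*dt) * [p_u*1.773357 + p_m*12.021554 + p_d*30.039990] = 13.665153


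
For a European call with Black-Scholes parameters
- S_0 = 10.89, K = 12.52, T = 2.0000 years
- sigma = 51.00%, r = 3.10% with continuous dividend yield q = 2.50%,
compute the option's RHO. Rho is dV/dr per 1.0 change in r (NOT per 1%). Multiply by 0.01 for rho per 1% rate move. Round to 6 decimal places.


d1 = 0.1838721254; d2 = -0.5373767914
phi(d1) = 0.3922550502; exp(-qT) = 0.9512294245; exp(-rT) = 0.9398828868
N(d2) = 0.2955036857
Rho = K*T*exp(-rT)*N(d2) = 12.5200 * 2.0000 * 0.9398828868 * 0.2955036857 = 6.954581

Answer: Rho = 6.954581


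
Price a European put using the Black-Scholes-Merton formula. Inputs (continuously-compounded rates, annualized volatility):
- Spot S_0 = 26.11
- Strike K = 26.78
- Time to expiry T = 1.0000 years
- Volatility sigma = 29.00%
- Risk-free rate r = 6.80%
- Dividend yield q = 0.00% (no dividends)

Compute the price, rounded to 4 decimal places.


Answer: Price = 2.4337

Derivation:
d1 = (ln(S/K) + (r - q + 0.5*sigma^2) * T) / (sigma * sqrt(T)) = 0.29211394
d2 = d1 - sigma * sqrt(T) = 0.00211394
exp(-rT) = 0.93426047; exp(-qT) = 1.00000000
P = K * exp(-rT) * N(-d2) - S_0 * exp(-qT) * N(-d1)
N(-d1) = 0.38509975; N(-d2) = 0.49915666
P = 26.7800 * 0.93426047 * 0.49915666 - 26.1100 * 1.00000000 * 0.38509975 = 2.4337


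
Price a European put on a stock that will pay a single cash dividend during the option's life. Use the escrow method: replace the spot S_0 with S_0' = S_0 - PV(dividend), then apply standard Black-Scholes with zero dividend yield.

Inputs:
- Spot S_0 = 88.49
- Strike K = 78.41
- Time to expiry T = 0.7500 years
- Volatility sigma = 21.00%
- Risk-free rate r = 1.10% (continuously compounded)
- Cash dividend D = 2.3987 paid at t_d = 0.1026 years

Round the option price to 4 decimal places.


Answer: Price = 2.6739

Derivation:
PV(D) = D * exp(-r * t_d) = 2.3987 * 0.99887204 = 2.39599435
S_0' = S_0 - PV(D) = 88.4900 - 2.39599435 = 86.09400565
d1 = (ln(S_0'/K) + (r + sigma^2/2)*T) / (sigma*sqrt(T)) = 0.65034834
d2 = d1 - sigma*sqrt(T) = 0.46848300
exp(-rT) = 0.99178394
N(-d1) = 0.25773362; N(-d2) = 0.31971961
P = K * exp(-rT) * N(-d2) - S_0' * N(-d1) = 78.4100 * 0.99178394 * 0.31971961 - 86.09400565 * 0.25773362 = 2.6739


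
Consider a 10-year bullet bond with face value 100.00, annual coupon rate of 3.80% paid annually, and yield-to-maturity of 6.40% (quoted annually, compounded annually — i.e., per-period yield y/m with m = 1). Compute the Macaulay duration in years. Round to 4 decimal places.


Coupon per period c = face * coupon_rate / m = 3.800000
Periods per year m = 1; per-period yield y/m = 0.064000
Number of cashflows N = 10
Cashflows (t years, CF_t, discount factor 1/(1+y/m)^(m*t), PV):
  t = 1.0000: CF_t = 3.800000, DF = 0.939850, PV = 3.571429
  t = 2.0000: CF_t = 3.800000, DF = 0.883317, PV = 3.356606
  t = 3.0000: CF_t = 3.800000, DF = 0.830185, PV = 3.154705
  t = 4.0000: CF_t = 3.800000, DF = 0.780249, PV = 2.964948
  t = 5.0000: CF_t = 3.800000, DF = 0.733317, PV = 2.786605
  t = 6.0000: CF_t = 3.800000, DF = 0.689208, PV = 2.618990
  t = 7.0000: CF_t = 3.800000, DF = 0.647752, PV = 2.461457
  t = 8.0000: CF_t = 3.800000, DF = 0.608789, PV = 2.313399
  t = 9.0000: CF_t = 3.800000, DF = 0.572170, PV = 2.174247
  t = 10.0000: CF_t = 103.800000, DF = 0.537754, PV = 55.818874
Price P = sum_t PV_t = 81.221260
Macaulay numerator sum_t t * PV_t:
  t * PV_t at t = 1.0000: 3.571429
  t * PV_t at t = 2.0000: 6.713212
  t * PV_t at t = 3.0000: 9.464114
  t * PV_t at t = 4.0000: 11.859792
  t * PV_t at t = 5.0000: 13.933026
  t * PV_t at t = 6.0000: 15.713940
  t * PV_t at t = 7.0000: 17.230197
  t * PV_t at t = 8.0000: 18.507193
  t * PV_t at t = 9.0000: 19.568226
  t * PV_t at t = 10.0000: 558.188743
Macaulay duration D = (sum_t t * PV_t) / P = 674.749872 / 81.221260 = 8.307552

Answer: Macaulay duration = 8.3076 years


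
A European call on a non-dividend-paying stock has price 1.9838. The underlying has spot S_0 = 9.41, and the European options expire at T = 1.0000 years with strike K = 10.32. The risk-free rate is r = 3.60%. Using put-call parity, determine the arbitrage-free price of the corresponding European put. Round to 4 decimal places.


Put-call parity: C - P = S_0 * exp(-qT) - K * exp(-rT).
S_0 * exp(-qT) = 9.4100 * 1.00000000 = 9.41000000
K * exp(-rT) = 10.3200 * 0.96464029 = 9.95508783
P = C - S*exp(-qT) + K*exp(-rT)
P = 1.9838 - 9.41000000 + 9.95508783 = 2.5289

Answer: Put price = 2.5289


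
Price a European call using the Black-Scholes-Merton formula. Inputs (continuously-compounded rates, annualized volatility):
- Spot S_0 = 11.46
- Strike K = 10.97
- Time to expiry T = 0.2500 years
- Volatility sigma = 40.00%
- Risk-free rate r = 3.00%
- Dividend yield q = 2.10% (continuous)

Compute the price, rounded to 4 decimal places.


Answer: Price = 1.1669

Derivation:
d1 = (ln(S/K) + (r - q + 0.5*sigma^2) * T) / (sigma * sqrt(T)) = 0.32974218
d2 = d1 - sigma * sqrt(T) = 0.12974218
exp(-rT) = 0.99252805; exp(-qT) = 0.99476376
C = S_0 * exp(-qT) * N(d1) - K * exp(-rT) * N(d2)
N(d1) = 0.62920261; N(d2) = 0.55161480
C = 11.4600 * 0.99476376 * 0.62920261 - 10.9700 * 0.99252805 * 0.55161480 = 1.1669


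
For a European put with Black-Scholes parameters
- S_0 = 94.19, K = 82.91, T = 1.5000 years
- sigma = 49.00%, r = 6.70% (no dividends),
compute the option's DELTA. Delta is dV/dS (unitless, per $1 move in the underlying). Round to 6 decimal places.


Answer: Delta = -0.248227

Derivation:
d1 = 0.6800805592; d2 = 0.0799555722
phi(d1) = 0.3165755641; exp(-qT) = 1.0000000000; exp(-rT) = 0.9043851124
N(-d1) = 0.2482267267
Delta = -exp(-qT) * N(-d1) = -1.0000000000 * 0.2482267267 = -0.248227


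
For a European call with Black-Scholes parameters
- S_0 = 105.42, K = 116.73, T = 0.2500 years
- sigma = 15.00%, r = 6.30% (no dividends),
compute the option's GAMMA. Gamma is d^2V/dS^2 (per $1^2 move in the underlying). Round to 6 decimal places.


Answer: Gamma = 0.027211

Derivation:
d1 = -1.1113160565; d2 = -1.1863160565
phi(d1) = 0.2151434591; exp(-qT) = 1.0000000000; exp(-rT) = 0.9843733826
Gamma = exp(-qT) * phi(d1) / (S * sigma * sqrt(T)) = 1.0000000000 * 0.2151434591 / (105.4200 * 0.1500 * 0.5000000000) = 0.027211


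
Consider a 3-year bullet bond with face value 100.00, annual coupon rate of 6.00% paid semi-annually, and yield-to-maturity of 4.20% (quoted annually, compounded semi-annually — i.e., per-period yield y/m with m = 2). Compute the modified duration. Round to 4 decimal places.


Answer: Modified duration = 2.7383

Derivation:
Coupon per period c = face * coupon_rate / m = 3.000000
Periods per year m = 2; per-period yield y/m = 0.021000
Number of cashflows N = 6
Cashflows (t years, CF_t, discount factor 1/(1+y/m)^(m*t), PV):
  t = 0.5000: CF_t = 3.000000, DF = 0.979432, PV = 2.938296
  t = 1.0000: CF_t = 3.000000, DF = 0.959287, PV = 2.877861
  t = 1.5000: CF_t = 3.000000, DF = 0.939556, PV = 2.818669
  t = 2.0000: CF_t = 3.000000, DF = 0.920231, PV = 2.760694
  t = 2.5000: CF_t = 3.000000, DF = 0.901304, PV = 2.703912
  t = 3.0000: CF_t = 103.000000, DF = 0.882766, PV = 90.924887
Price P = sum_t PV_t = 105.024319
First compute Macaulay numerator sum_t t * PV_t:
  t * PV_t at t = 0.5000: 1.469148
  t * PV_t at t = 1.0000: 2.877861
  t * PV_t at t = 1.5000: 4.228003
  t * PV_t at t = 2.0000: 5.521388
  t * PV_t at t = 2.5000: 6.759780
  t * PV_t at t = 3.0000: 272.774662
Macaulay duration D = 293.630842 / 105.024319 = 2.795837
Modified duration = D / (1 + y/m) = 2.795837 / (1 + 0.021000) = 2.738332


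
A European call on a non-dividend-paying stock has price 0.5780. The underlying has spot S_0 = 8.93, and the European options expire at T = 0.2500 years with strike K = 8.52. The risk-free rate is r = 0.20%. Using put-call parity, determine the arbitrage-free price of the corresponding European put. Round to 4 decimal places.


Put-call parity: C - P = S_0 * exp(-qT) - K * exp(-rT).
S_0 * exp(-qT) = 8.9300 * 1.00000000 = 8.93000000
K * exp(-rT) = 8.5200 * 0.99950012 = 8.51574106
P = C - S*exp(-qT) + K*exp(-rT)
P = 0.5780 - 8.93000000 + 8.51574106 = 0.1637

Answer: Put price = 0.1637


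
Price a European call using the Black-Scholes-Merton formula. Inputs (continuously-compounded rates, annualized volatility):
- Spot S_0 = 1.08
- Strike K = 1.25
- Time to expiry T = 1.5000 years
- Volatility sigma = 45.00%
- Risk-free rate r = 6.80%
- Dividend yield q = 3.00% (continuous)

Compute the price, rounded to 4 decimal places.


Answer: Price = 0.1895

Derivation:
d1 = (ln(S/K) + (r - q + 0.5*sigma^2) * T) / (sigma * sqrt(T)) = 0.11375156
d2 = d1 - sigma * sqrt(T) = -0.43738363
exp(-rT) = 0.90302955; exp(-qT) = 0.95599748
C = S_0 * exp(-qT) * N(d1) - K * exp(-rT) * N(d2)
N(d1) = 0.54528263; N(d2) = 0.33091658
C = 1.0800 * 0.95599748 * 0.54528263 - 1.2500 * 0.90302955 * 0.33091658 = 0.1895


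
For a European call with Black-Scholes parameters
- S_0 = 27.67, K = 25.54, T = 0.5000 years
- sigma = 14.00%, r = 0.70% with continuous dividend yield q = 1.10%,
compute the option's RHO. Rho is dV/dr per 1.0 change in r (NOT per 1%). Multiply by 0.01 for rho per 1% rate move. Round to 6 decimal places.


d1 = 0.8384563427; d2 = 0.7394613934
phi(d1) = 0.2807072262; exp(-qT) = 0.9945150973; exp(-rT) = 0.9965061179
N(d2) = 0.7701865628
Rho = K*T*exp(-rT)*N(d2) = 25.5400 * 0.5000 * 0.9965061179 * 0.7701865628 = 9.800919

Answer: Rho = 9.800919


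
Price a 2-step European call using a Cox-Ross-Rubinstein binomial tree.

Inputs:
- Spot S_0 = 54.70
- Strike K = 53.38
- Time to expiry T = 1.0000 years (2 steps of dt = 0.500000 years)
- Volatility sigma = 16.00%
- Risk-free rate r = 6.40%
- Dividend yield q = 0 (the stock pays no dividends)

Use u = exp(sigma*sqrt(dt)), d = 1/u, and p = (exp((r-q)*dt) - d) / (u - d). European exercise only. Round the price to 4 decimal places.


Answer: Price = V(0,0) = 5.9848

Derivation:
dt = T/N = 0.500000
u = exp(sigma*sqrt(dt)) = 1.119785; d = 1/u = 0.893028
p = (exp((r-q)*dt) - d) / (u - d) = 0.615148
Discount per step: exp(-r*dt) = 0.968507
Stock lattice S(k, i) with i counting down-moves:
  k=0: S(0,0) = 54.7000
  k=1: S(1,0) = 61.2523; S(1,1) = 48.8486
  k=2: S(2,0) = 68.5894; S(2,1) = 54.7000; S(2,2) = 43.6232
Terminal payoffs V(N, i) = max(S_T - K, 0):
  V(2,0) = 15.209391; V(2,1) = 1.320000; V(2,2) = 0.000000
Backward induction: V(k, i) = exp(-r*dt) * [p * V(k+1, i) + (1-p) * V(k+1, i+1)].
  V(1,0) = exp(-r*dt) * [p*15.209391 + (1-p)*1.320000] = 9.553382
  V(1,1) = exp(-r*dt) * [p*1.320000 + (1-p)*0.000000] = 0.786423
  V(0,0) = exp(-r*dt) * [p*9.553382 + (1-p)*0.786423] = 5.984791


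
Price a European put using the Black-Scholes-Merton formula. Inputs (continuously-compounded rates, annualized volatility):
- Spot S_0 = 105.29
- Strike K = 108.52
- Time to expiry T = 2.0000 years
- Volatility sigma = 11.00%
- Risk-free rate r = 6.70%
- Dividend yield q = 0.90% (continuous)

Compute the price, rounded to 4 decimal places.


d1 = (ln(S/K) + (r - q + 0.5*sigma^2) * T) / (sigma * sqrt(T)) = 0.62922193
d2 = d1 - sigma * sqrt(T) = 0.47365843
exp(-rT) = 0.87459006; exp(-qT) = 0.98216103
P = K * exp(-rT) * N(-d2) - S_0 * exp(-qT) * N(-d1)
N(-d1) = 0.26460189; N(-d2) = 0.31787175
P = 108.5200 * 0.87459006 * 0.31787175 - 105.2900 * 0.98216103 * 0.26460189 = 2.8064

Answer: Price = 2.8064


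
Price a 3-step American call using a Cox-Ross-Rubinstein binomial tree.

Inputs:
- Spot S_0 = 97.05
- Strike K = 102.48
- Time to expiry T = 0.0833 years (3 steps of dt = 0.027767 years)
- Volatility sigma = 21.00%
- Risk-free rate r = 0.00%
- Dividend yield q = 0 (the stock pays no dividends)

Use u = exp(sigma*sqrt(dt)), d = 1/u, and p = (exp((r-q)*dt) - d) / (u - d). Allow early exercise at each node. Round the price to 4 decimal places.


Answer: Price = V(0,0) = 0.6298

Derivation:
dt = T/N = 0.027767
u = exp(sigma*sqrt(dt)) = 1.035612; d = 1/u = 0.965612
p = (exp((r-q)*dt) - d) / (u - d) = 0.491253
Discount per step: exp(-r*dt) = 1.000000
Stock lattice S(k, i) with i counting down-moves:
  k=0: S(0,0) = 97.0500
  k=1: S(1,0) = 100.5062; S(1,1) = 93.7127
  k=2: S(2,0) = 104.0855; S(2,1) = 97.0500; S(2,2) = 90.4901
  k=3: S(3,0) = 107.7922; S(3,1) = 100.5062; S(3,2) = 93.7127; S(3,3) = 87.3783
Terminal payoffs V(N, i) = max(S_T - K, 0):
  V(3,0) = 5.312201; V(3,1) = 0.000000; V(3,2) = 0.000000; V(3,3) = 0.000000
Backward induction: V(k, i) = exp(-r*dt) * [p * V(k+1, i) + (1-p) * V(k+1, i+1)]; then take max(V_cont, immediate exercise) for American.
  V(2,0) = exp(-r*dt) * [p*5.312201 + (1-p)*0.000000] = 2.609633; exercise = 1.605462; V(2,0) = max -> 2.609633
  V(2,1) = exp(-r*dt) * [p*0.000000 + (1-p)*0.000000] = 0.000000; exercise = 0.000000; V(2,1) = max -> 0.000000
  V(2,2) = exp(-r*dt) * [p*0.000000 + (1-p)*0.000000] = 0.000000; exercise = 0.000000; V(2,2) = max -> 0.000000
  V(1,0) = exp(-r*dt) * [p*2.609633 + (1-p)*0.000000] = 1.281989; exercise = 0.000000; V(1,0) = max -> 1.281989
  V(1,1) = exp(-r*dt) * [p*0.000000 + (1-p)*0.000000] = 0.000000; exercise = 0.000000; V(1,1) = max -> 0.000000
  V(0,0) = exp(-r*dt) * [p*1.281989 + (1-p)*0.000000] = 0.629780; exercise = 0.000000; V(0,0) = max -> 0.629780


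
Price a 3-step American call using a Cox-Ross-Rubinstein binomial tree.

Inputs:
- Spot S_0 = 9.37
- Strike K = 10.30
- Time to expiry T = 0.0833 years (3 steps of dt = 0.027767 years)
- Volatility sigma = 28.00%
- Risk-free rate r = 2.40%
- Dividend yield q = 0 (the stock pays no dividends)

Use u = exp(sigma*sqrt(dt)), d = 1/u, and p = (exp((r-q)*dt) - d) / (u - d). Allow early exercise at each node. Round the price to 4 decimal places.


Answer: Price = V(0,0) = 0.0580

Derivation:
dt = T/N = 0.027767
u = exp(sigma*sqrt(dt)) = 1.047763; d = 1/u = 0.954414
p = (exp((r-q)*dt) - d) / (u - d) = 0.495479
Discount per step: exp(-r*dt) = 0.999334
Stock lattice S(k, i) with i counting down-moves:
  k=0: S(0,0) = 9.3700
  k=1: S(1,0) = 9.8175; S(1,1) = 8.9429
  k=2: S(2,0) = 10.2865; S(2,1) = 9.3700; S(2,2) = 8.5352
  k=3: S(3,0) = 10.7778; S(3,1) = 9.8175; S(3,2) = 8.9429; S(3,3) = 8.1461
Terminal payoffs V(N, i) = max(S_T - K, 0):
  V(3,0) = 0.477764; V(3,1) = 0.000000; V(3,2) = 0.000000; V(3,3) = 0.000000
Backward induction: V(k, i) = exp(-r*dt) * [p * V(k+1, i) + (1-p) * V(k+1, i+1)]; then take max(V_cont, immediate exercise) for American.
  V(2,0) = exp(-r*dt) * [p*0.477764 + (1-p)*0.000000] = 0.236564; exercise = 0.000000; V(2,0) = max -> 0.236564
  V(2,1) = exp(-r*dt) * [p*0.000000 + (1-p)*0.000000] = 0.000000; exercise = 0.000000; V(2,1) = max -> 0.000000
  V(2,2) = exp(-r*dt) * [p*0.000000 + (1-p)*0.000000] = 0.000000; exercise = 0.000000; V(2,2) = max -> 0.000000
  V(1,0) = exp(-r*dt) * [p*0.236564 + (1-p)*0.000000] = 0.117134; exercise = 0.000000; V(1,0) = max -> 0.117134
  V(1,1) = exp(-r*dt) * [p*0.000000 + (1-p)*0.000000] = 0.000000; exercise = 0.000000; V(1,1) = max -> 0.000000
  V(0,0) = exp(-r*dt) * [p*0.117134 + (1-p)*0.000000] = 0.057999; exercise = 0.000000; V(0,0) = max -> 0.057999


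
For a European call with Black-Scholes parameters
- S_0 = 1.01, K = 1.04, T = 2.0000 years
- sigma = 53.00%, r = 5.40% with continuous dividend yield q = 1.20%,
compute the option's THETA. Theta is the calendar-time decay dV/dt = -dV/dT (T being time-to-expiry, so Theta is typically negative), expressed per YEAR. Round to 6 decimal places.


d1 = 0.4477848654; d2 = -0.3017483227
phi(d1) = 0.3608856333; exp(-qT) = 0.9762857098; exp(-rT) = 0.8976275964
Theta = -S*exp(-qT)*phi(d1)*sigma/(2*sqrt(T)) - r*K*exp(-rT)*N(d2) + q*S*exp(-qT)*N(d1)
N(d1) = 0.6728457664; N(d2) = 0.3814219640; sqrt(T) = 1.4142135624
Term 1 = -1.0100 * 0.9762857098 * 0.3608856333 * 0.5300 / (2 * 1.4142135624) = -0.0666804889
Term 2 = -0.0540 * 1.0400 * 0.8976275964 * 0.3814219640 = -0.0192277733
Term 3 = 0.0120 * 1.0100 * 0.9762857098 * 0.6728457664 = 0.0079615032
Theta = -0.0666804889 + (-0.0192277733) + (0.0079615032) = -0.077947

Answer: Theta = -0.077947


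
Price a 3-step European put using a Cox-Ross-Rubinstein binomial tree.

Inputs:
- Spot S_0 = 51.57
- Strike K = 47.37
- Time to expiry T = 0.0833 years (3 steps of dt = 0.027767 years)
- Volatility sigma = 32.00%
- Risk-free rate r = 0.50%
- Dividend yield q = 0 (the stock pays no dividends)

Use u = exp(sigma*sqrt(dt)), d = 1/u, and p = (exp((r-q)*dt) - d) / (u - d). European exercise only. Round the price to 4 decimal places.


dt = T/N = 0.027767
u = exp(sigma*sqrt(dt)) = 1.054770; d = 1/u = 0.948074
p = (exp((r-q)*dt) - d) / (u - d) = 0.487974
Discount per step: exp(-r*dt) = 0.999861
Stock lattice S(k, i) with i counting down-moves:
  k=0: S(0,0) = 51.5700
  k=1: S(1,0) = 54.3945; S(1,1) = 48.8922
  k=2: S(2,0) = 57.3737; S(2,1) = 51.5700; S(2,2) = 46.3534
  k=3: S(3,0) = 60.5160; S(3,1) = 54.3945; S(3,2) = 48.8922; S(3,3) = 43.9465
Terminal payoffs V(N, i) = max(K - S_T, 0):
  V(3,0) = 0.000000; V(3,1) = 0.000000; V(3,2) = 0.000000; V(3,3) = 3.423538
Backward induction: V(k, i) = exp(-r*dt) * [p * V(k+1, i) + (1-p) * V(k+1, i+1)].
  V(2,0) = exp(-r*dt) * [p*0.000000 + (1-p)*0.000000] = 0.000000
  V(2,1) = exp(-r*dt) * [p*0.000000 + (1-p)*0.000000] = 0.000000
  V(2,2) = exp(-r*dt) * [p*0.000000 + (1-p)*3.423538] = 1.752698
  V(1,0) = exp(-r*dt) * [p*0.000000 + (1-p)*0.000000] = 0.000000
  V(1,1) = exp(-r*dt) * [p*0.000000 + (1-p)*1.752698] = 0.897303
  V(0,0) = exp(-r*dt) * [p*0.000000 + (1-p)*0.897303] = 0.459379

Answer: Price = V(0,0) = 0.4594


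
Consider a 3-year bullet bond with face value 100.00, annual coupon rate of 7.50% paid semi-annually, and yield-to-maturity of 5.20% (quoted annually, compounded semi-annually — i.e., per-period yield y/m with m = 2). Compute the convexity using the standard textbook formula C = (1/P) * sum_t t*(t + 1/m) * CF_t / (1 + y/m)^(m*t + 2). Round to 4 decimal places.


Coupon per period c = face * coupon_rate / m = 3.750000
Periods per year m = 2; per-period yield y/m = 0.026000
Number of cashflows N = 6
Cashflows (t years, CF_t, discount factor 1/(1+y/m)^(m*t), PV):
  t = 0.5000: CF_t = 3.750000, DF = 0.974659, PV = 3.654971
  t = 1.0000: CF_t = 3.750000, DF = 0.949960, PV = 3.562350
  t = 1.5000: CF_t = 3.750000, DF = 0.925887, PV = 3.472076
  t = 2.0000: CF_t = 3.750000, DF = 0.902424, PV = 3.384089
  t = 2.5000: CF_t = 3.750000, DF = 0.879555, PV = 3.298333
  t = 3.0000: CF_t = 103.750000, DF = 0.857266, PV = 88.941396
Price P = sum_t PV_t = 106.313214
Convexity numerator sum_t t*(t + 1/m) * CF_t / (1+y/m)^(m*t + 2):
  t = 0.5000: term = 1.736038
  t = 1.0000: term = 5.076134
  t = 1.5000: term = 9.894998
  t = 2.0000: term = 16.073746
  t = 2.5000: term = 23.499629
  t = 3.0000: term = 887.152985
Convexity = (1/P) * sum = 943.433530 / 106.313214 = 8.874095

Answer: Convexity = 8.8741


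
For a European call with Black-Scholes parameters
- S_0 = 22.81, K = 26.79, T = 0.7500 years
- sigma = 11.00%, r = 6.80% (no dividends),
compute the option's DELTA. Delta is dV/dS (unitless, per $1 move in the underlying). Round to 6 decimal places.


d1 = -1.1052809012; d2 = -1.2005436956
phi(d1) = 0.2165873241; exp(-qT) = 1.0000000000; exp(-rT) = 0.9502786705
N(d1) = 0.1345189455
Delta = exp(-qT) * N(d1) = 1.0000000000 * 0.1345189455 = 0.134519

Answer: Delta = 0.134519


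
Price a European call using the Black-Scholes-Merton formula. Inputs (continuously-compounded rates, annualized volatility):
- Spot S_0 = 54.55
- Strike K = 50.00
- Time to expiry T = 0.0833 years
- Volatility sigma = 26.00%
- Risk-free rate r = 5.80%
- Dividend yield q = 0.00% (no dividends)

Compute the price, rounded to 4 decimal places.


Answer: Price = 4.9992

Derivation:
d1 = (ln(S/K) + (r - q + 0.5*sigma^2) * T) / (sigma * sqrt(T)) = 1.26253981
d2 = d1 - sigma * sqrt(T) = 1.18749929
exp(-rT) = 0.99518025; exp(-qT) = 1.00000000
C = S_0 * exp(-qT) * N(d1) - K * exp(-rT) * N(d2)
N(d1) = 0.89662269; N(d2) = 0.88248463
C = 54.5500 * 1.00000000 * 0.89662269 - 50.0000 * 0.99518025 * 0.88248463 = 4.9992


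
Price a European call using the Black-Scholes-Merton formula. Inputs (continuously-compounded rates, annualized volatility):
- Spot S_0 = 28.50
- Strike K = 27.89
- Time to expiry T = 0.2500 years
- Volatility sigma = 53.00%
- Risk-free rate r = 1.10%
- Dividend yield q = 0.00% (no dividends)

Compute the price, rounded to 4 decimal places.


Answer: Price = 3.3238

Derivation:
d1 = (ln(S/K) + (r - q + 0.5*sigma^2) * T) / (sigma * sqrt(T)) = 0.22452221
d2 = d1 - sigma * sqrt(T) = -0.04047779
exp(-rT) = 0.99725378; exp(-qT) = 1.00000000
C = S_0 * exp(-qT) * N(d1) - K * exp(-rT) * N(d2)
N(d1) = 0.58882451; N(d2) = 0.48385611
C = 28.5000 * 1.00000000 * 0.58882451 - 27.8900 * 0.99725378 * 0.48385611 = 3.3238


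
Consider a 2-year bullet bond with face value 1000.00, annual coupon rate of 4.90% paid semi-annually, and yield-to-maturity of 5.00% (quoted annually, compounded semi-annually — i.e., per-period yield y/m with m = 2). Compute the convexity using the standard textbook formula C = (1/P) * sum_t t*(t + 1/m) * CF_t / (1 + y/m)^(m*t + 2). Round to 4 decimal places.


Answer: Convexity = 4.5353

Derivation:
Coupon per period c = face * coupon_rate / m = 24.500000
Periods per year m = 2; per-period yield y/m = 0.025000
Number of cashflows N = 4
Cashflows (t years, CF_t, discount factor 1/(1+y/m)^(m*t), PV):
  t = 0.5000: CF_t = 24.500000, DF = 0.975610, PV = 23.902439
  t = 1.0000: CF_t = 24.500000, DF = 0.951814, PV = 23.319453
  t = 1.5000: CF_t = 24.500000, DF = 0.928599, PV = 22.750686
  t = 2.0000: CF_t = 1024.500000, DF = 0.905951, PV = 928.146436
Price P = sum_t PV_t = 998.119013
Convexity numerator sum_t t*(t + 1/m) * CF_t / (1+y/m)^(m*t + 2):
  t = 0.5000: term = 11.375343
  t = 1.0000: term = 33.293686
  t = 1.5000: term = 64.963290
  t = 2.0000: term = 4417.115696
Convexity = (1/P) * sum = 4526.748015 / 998.119013 = 4.535279


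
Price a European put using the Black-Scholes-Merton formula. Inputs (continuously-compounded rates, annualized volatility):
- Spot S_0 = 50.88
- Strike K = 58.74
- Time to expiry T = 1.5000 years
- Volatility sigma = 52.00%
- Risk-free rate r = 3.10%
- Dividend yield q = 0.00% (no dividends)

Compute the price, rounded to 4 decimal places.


d1 = (ln(S/K) + (r - q + 0.5*sigma^2) * T) / (sigma * sqrt(T)) = 0.16588854
d2 = d1 - sigma * sqrt(T) = -0.47097879
exp(-rT) = 0.95456456; exp(-qT) = 1.00000000
P = K * exp(-rT) * N(-d2) - S_0 * exp(-qT) * N(-d1)
N(-d1) = 0.43412233; N(-d2) = 0.68117206
P = 58.7400 * 0.95456456 * 0.68117206 - 50.8800 * 1.00000000 * 0.43412233 = 16.1059

Answer: Price = 16.1059


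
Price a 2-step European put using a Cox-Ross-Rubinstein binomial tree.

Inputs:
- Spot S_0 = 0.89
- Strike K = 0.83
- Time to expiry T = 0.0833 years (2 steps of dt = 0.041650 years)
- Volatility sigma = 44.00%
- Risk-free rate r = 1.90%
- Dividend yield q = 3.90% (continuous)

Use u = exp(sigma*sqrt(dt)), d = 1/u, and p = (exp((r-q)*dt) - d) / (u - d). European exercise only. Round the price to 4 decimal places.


Answer: Price = V(0,0) = 0.0239

Derivation:
dt = T/N = 0.041650
u = exp(sigma*sqrt(dt)) = 1.093952; d = 1/u = 0.914117
p = (exp((r-q)*dt) - d) / (u - d) = 0.472936
Discount per step: exp(-r*dt) = 0.999209
Stock lattice S(k, i) with i counting down-moves:
  k=0: S(0,0) = 0.8900
  k=1: S(1,0) = 0.9736; S(1,1) = 0.8136
  k=2: S(2,0) = 1.0651; S(2,1) = 0.8900; S(2,2) = 0.7437
Terminal payoffs V(N, i) = max(K - S_T, 0):
  V(2,0) = 0.000000; V(2,1) = 0.000000; V(2,2) = 0.086307
Backward induction: V(k, i) = exp(-r*dt) * [p * V(k+1, i) + (1-p) * V(k+1, i+1)].
  V(1,0) = exp(-r*dt) * [p*0.000000 + (1-p)*0.000000] = 0.000000
  V(1,1) = exp(-r*dt) * [p*0.000000 + (1-p)*0.086307] = 0.045453
  V(0,0) = exp(-r*dt) * [p*0.000000 + (1-p)*0.045453] = 0.023938


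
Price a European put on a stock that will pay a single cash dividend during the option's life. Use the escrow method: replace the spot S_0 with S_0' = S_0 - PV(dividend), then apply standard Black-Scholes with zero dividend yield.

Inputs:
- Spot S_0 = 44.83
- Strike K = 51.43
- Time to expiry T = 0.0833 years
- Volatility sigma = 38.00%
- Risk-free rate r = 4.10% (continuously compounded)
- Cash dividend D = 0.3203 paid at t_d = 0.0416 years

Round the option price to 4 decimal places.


Answer: Price = 6.9896

Derivation:
PV(D) = D * exp(-r * t_d) = 0.3203 * 0.99829585 = 0.31975416
S_0' = S_0 - PV(D) = 44.8300 - 0.31975416 = 44.51024584
d1 = (ln(S_0'/K) + (r + sigma^2/2)*T) / (sigma*sqrt(T)) = -1.23157670
d2 = d1 - sigma*sqrt(T) = -1.34125131
exp(-rT) = 0.99659053
N(-d1) = 0.89094638; N(-d2) = 0.91008056
P = K * exp(-rT) * N(-d2) - S_0' * N(-d1) = 51.4300 * 0.99659053 * 0.91008056 - 44.51024584 * 0.89094638 = 6.9896


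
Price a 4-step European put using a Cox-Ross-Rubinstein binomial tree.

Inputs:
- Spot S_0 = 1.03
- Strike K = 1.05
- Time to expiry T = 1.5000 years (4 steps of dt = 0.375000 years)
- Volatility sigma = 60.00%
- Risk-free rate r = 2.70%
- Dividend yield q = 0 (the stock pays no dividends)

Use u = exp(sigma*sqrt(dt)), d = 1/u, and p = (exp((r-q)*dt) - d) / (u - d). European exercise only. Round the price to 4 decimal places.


Answer: Price = V(0,0) = 0.2673

Derivation:
dt = T/N = 0.375000
u = exp(sigma*sqrt(dt)) = 1.444009; d = 1/u = 0.692516
p = (exp((r-q)*dt) - d) / (u - d) = 0.422705
Discount per step: exp(-r*dt) = 0.989926
Stock lattice S(k, i) with i counting down-moves:
  k=0: S(0,0) = 1.0300
  k=1: S(1,0) = 1.4873; S(1,1) = 0.7133
  k=2: S(2,0) = 2.1477; S(2,1) = 1.0300; S(2,2) = 0.4940
  k=3: S(3,0) = 3.1013; S(3,1) = 1.4873; S(3,2) = 0.7133; S(3,3) = 0.3421
  k=4: S(4,0) = 4.4783; S(4,1) = 2.1477; S(4,2) = 1.0300; S(4,3) = 0.4940; S(4,4) = 0.2369
Terminal payoffs V(N, i) = max(K - S_T, 0):
  V(4,0) = 0.000000; V(4,1) = 0.000000; V(4,2) = 0.020000; V(4,3) = 0.556034; V(4,4) = 0.813104
Backward induction: V(k, i) = exp(-r*dt) * [p * V(k+1, i) + (1-p) * V(k+1, i+1)].
  V(3,0) = exp(-r*dt) * [p*0.000000 + (1-p)*0.000000] = 0.000000
  V(3,1) = exp(-r*dt) * [p*0.000000 + (1-p)*0.020000] = 0.011430
  V(3,2) = exp(-r*dt) * [p*0.020000 + (1-p)*0.556034] = 0.326131
  V(3,3) = exp(-r*dt) * [p*0.556034 + (1-p)*0.813104] = 0.697343
  V(2,0) = exp(-r*dt) * [p*0.000000 + (1-p)*0.011430] = 0.006532
  V(2,1) = exp(-r*dt) * [p*0.011430 + (1-p)*0.326131] = 0.191159
  V(2,2) = exp(-r*dt) * [p*0.326131 + (1-p)*0.697343] = 0.534985
  V(1,0) = exp(-r*dt) * [p*0.006532 + (1-p)*0.191159] = 0.111977
  V(1,1) = exp(-r*dt) * [p*0.191159 + (1-p)*0.534985] = 0.385723
  V(0,0) = exp(-r*dt) * [p*0.111977 + (1-p)*0.385723] = 0.267289


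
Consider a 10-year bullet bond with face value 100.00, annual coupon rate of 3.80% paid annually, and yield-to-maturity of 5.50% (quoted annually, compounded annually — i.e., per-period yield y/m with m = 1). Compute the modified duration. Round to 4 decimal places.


Answer: Modified duration = 7.9405

Derivation:
Coupon per period c = face * coupon_rate / m = 3.800000
Periods per year m = 1; per-period yield y/m = 0.055000
Number of cashflows N = 10
Cashflows (t years, CF_t, discount factor 1/(1+y/m)^(m*t), PV):
  t = 1.0000: CF_t = 3.800000, DF = 0.947867, PV = 3.601896
  t = 2.0000: CF_t = 3.800000, DF = 0.898452, PV = 3.414119
  t = 3.0000: CF_t = 3.800000, DF = 0.851614, PV = 3.236132
  t = 4.0000: CF_t = 3.800000, DF = 0.807217, PV = 3.067424
  t = 5.0000: CF_t = 3.800000, DF = 0.765134, PV = 2.907511
  t = 6.0000: CF_t = 3.800000, DF = 0.725246, PV = 2.755934
  t = 7.0000: CF_t = 3.800000, DF = 0.687437, PV = 2.612260
  t = 8.0000: CF_t = 3.800000, DF = 0.651599, PV = 2.476076
  t = 9.0000: CF_t = 3.800000, DF = 0.617629, PV = 2.346991
  t = 10.0000: CF_t = 103.800000, DF = 0.585431, PV = 60.767694
Price P = sum_t PV_t = 87.186036
First compute Macaulay numerator sum_t t * PV_t:
  t * PV_t at t = 1.0000: 3.601896
  t * PV_t at t = 2.0000: 6.828238
  t * PV_t at t = 3.0000: 9.708396
  t * PV_t at t = 4.0000: 12.269694
  t * PV_t at t = 5.0000: 14.537553
  t * PV_t at t = 6.0000: 16.535605
  t * PV_t at t = 7.0000: 18.285819
  t * PV_t at t = 8.0000: 19.808606
  t * PV_t at t = 9.0000: 21.122921
  t * PV_t at t = 10.0000: 607.676941
Macaulay duration D = 730.375669 / 87.186036 = 8.377209
Modified duration = D / (1 + y/m) = 8.377209 / (1 + 0.055000) = 7.940483


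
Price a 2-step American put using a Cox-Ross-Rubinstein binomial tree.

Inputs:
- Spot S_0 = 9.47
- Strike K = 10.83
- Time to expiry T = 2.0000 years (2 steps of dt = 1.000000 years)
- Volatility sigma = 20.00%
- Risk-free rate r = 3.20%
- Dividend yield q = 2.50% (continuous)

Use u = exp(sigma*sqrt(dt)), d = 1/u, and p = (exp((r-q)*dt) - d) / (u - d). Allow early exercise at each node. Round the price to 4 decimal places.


Answer: Price = V(0,0) = 1.9040

Derivation:
dt = T/N = 1.000000
u = exp(sigma*sqrt(dt)) = 1.221403; d = 1/u = 0.818731
p = (exp((r-q)*dt) - d) / (u - d) = 0.467611
Discount per step: exp(-r*dt) = 0.968507
Stock lattice S(k, i) with i counting down-moves:
  k=0: S(0,0) = 9.4700
  k=1: S(1,0) = 11.5667; S(1,1) = 7.7534
  k=2: S(2,0) = 14.1276; S(2,1) = 9.4700; S(2,2) = 6.3479
Terminal payoffs V(N, i) = max(K - S_T, 0):
  V(2,0) = 0.000000; V(2,1) = 1.360000; V(2,2) = 4.482069
Backward induction: V(k, i) = exp(-r*dt) * [p * V(k+1, i) + (1-p) * V(k+1, i+1)]; then take max(V_cont, immediate exercise) for American.
  V(1,0) = exp(-r*dt) * [p*0.000000 + (1-p)*1.360000] = 0.701246; exercise = 0.000000; V(1,0) = max -> 0.701246
  V(1,1) = exp(-r*dt) * [p*1.360000 + (1-p)*4.482069] = 2.926978; exercise = 3.076620; V(1,1) = max -> 3.076620
  V(0,0) = exp(-r*dt) * [p*0.701246 + (1-p)*3.076620] = 1.903957; exercise = 1.360000; V(0,0) = max -> 1.903957


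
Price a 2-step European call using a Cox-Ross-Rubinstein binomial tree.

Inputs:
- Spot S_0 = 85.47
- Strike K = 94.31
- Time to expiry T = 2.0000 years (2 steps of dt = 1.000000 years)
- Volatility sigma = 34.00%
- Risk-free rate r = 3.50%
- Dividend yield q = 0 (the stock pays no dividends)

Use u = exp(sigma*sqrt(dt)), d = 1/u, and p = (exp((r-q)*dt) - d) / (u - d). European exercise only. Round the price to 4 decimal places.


Answer: Price = V(0,0) = 15.1410

Derivation:
dt = T/N = 1.000000
u = exp(sigma*sqrt(dt)) = 1.404948; d = 1/u = 0.711770
p = (exp((r-q)*dt) - d) / (u - d) = 0.467196
Discount per step: exp(-r*dt) = 0.965605
Stock lattice S(k, i) with i counting down-moves:
  k=0: S(0,0) = 85.4700
  k=1: S(1,0) = 120.0809; S(1,1) = 60.8350
  k=2: S(2,0) = 168.7073; S(2,1) = 85.4700; S(2,2) = 43.3006
Terminal payoffs V(N, i) = max(S_T - K, 0):
  V(2,0) = 74.397330; V(2,1) = 0.000000; V(2,2) = 0.000000
Backward induction: V(k, i) = exp(-r*dt) * [p * V(k+1, i) + (1-p) * V(k+1, i+1)].
  V(1,0) = exp(-r*dt) * [p*74.397330 + (1-p)*0.000000] = 33.562616
  V(1,1) = exp(-r*dt) * [p*0.000000 + (1-p)*0.000000] = 0.000000
  V(0,0) = exp(-r*dt) * [p*33.562616 + (1-p)*0.000000] = 15.140990


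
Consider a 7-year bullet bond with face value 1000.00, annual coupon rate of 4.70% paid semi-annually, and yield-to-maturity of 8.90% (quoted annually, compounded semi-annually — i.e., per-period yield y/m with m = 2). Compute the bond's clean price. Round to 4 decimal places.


Coupon per period c = face * coupon_rate / m = 23.500000
Periods per year m = 2; per-period yield y/m = 0.044500
Number of cashflows N = 14
Cashflows (t years, CF_t, discount factor 1/(1+y/m)^(m*t), PV):
  t = 0.5000: CF_t = 23.500000, DF = 0.957396, PV = 22.498803
  t = 1.0000: CF_t = 23.500000, DF = 0.916607, PV = 21.540262
  t = 1.5000: CF_t = 23.500000, DF = 0.877556, PV = 20.622558
  t = 2.0000: CF_t = 23.500000, DF = 0.840168, PV = 19.743952
  t = 2.5000: CF_t = 23.500000, DF = 0.804374, PV = 18.902778
  t = 3.0000: CF_t = 23.500000, DF = 0.770104, PV = 18.097442
  t = 3.5000: CF_t = 23.500000, DF = 0.737294, PV = 17.326417
  t = 4.0000: CF_t = 23.500000, DF = 0.705883, PV = 16.588240
  t = 4.5000: CF_t = 23.500000, DF = 0.675809, PV = 15.881513
  t = 5.0000: CF_t = 23.500000, DF = 0.647017, PV = 15.204895
  t = 5.5000: CF_t = 23.500000, DF = 0.619451, PV = 14.557104
  t = 6.0000: CF_t = 23.500000, DF = 0.593060, PV = 13.936911
  t = 6.5000: CF_t = 23.500000, DF = 0.567793, PV = 13.343141
  t = 7.0000: CF_t = 1023.500000, DF = 0.543603, PV = 556.377587
Price P = sum_t PV_t = 784.621602

Answer: Price = 784.6216
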